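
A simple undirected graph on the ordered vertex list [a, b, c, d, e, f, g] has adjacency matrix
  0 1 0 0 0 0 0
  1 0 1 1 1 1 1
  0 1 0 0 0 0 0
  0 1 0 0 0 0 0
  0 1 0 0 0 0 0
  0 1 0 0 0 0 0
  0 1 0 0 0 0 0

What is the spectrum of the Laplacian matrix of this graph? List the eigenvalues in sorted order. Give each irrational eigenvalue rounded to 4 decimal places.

Reading degrees in the order [a, b, c, d, e, f, g] gives [1, 6, 1, 1, 1, 1, 1]; set D = diag(1, 6, 1, 1, 1, 1, 1) and form L = D - A. L is symmetric positive semidefinite, so every eigenvalue is real and nonnegative. The single zero eigenvalue shows the graph is connected. The eigenvalues sum to 12, which equals trace(L) = 2|E|.

[0, 1, 1, 1, 1, 1, 7]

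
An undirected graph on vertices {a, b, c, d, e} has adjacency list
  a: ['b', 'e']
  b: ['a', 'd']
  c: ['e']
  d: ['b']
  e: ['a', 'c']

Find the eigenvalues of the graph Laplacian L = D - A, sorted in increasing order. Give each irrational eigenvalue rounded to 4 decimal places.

[0, 0.3820, 1.3820, 2.6180, 3.6180]

Each diagonal entry of L is the vertex degree and each off-diagonal entry is -1 where an edge is present, 0 otherwise; in the order [a, b, c, d, e] the diagonal is [2, 2, 1, 1, 2]. The multiplicity of 0 as a Laplacian eigenvalue equals the number of connected components. There is one zero in the spectrum, matching the 1 component.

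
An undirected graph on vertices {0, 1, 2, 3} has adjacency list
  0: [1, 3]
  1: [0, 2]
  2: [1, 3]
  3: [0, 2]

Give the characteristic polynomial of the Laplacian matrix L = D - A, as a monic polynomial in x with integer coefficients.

Each diagonal entry of L is the vertex degree and each off-diagonal entry is -1 where an edge is present, 0 otherwise; in the order [0, 1, 2, 3] the diagonal is [2, 2, 2, 2]. The eigenvalues of L are [0, 2, 2, 4]; the characteristic polynomial is the product of (x - lambda_i), which multiplies out to x^4 - 8x^3 + 20x^2 - 16x. The constant term is 0 because L is singular (the all-ones vector lies in its kernel).

x^4 - 8x^3 + 20x^2 - 16x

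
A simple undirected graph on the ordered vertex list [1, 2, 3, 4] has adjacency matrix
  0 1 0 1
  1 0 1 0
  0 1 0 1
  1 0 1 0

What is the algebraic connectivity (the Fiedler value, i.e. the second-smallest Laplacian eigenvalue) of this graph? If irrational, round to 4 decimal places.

2

With the vertex order [1, 2, 3, 4], the degrees are [2, 2, 2, 2], giving D = diag(2, 2, 2, 2) and L = D - A. Computing the eigenvalues of L and sorting gives [0, 2, 2, 4]. The Fiedler value lambda_2 = 2 is strictly positive, so the graph is connected. The eigenvalues sum to 8, which equals trace(L) = 2|E|.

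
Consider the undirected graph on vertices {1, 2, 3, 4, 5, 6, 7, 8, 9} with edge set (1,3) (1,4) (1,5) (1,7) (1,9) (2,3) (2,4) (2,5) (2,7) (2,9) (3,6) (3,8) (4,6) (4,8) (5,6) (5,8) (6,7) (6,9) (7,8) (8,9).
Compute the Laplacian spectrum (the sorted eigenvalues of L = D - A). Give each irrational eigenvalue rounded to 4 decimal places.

[0, 4, 4, 4, 4, 5, 5, 5, 9]

With the vertex order [1, 2, 3, 4, 5, 6, 7, 8, 9], the degrees are [5, 5, 4, 4, 4, 5, 4, 5, 4], giving D = diag(5, 5, 4, 4, 4, 5, 4, 5, 4) and L = D - A. L is symmetric positive semidefinite, so every eigenvalue is real and nonnegative. The single zero eigenvalue shows the graph is connected. The eigenvalues sum to 40, which equals trace(L) = 2|E|. The largest eigenvalue, 9, is at most the vertex count 9.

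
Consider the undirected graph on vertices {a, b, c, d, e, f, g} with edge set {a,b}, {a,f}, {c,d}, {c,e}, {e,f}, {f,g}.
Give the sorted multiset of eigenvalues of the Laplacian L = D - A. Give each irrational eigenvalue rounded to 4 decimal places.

[0, 0.2603, 0.6262, 1.4055, 2.2742, 3.0996, 4.3342]

Reading degrees in the order [a, b, c, d, e, f, g] gives [2, 1, 2, 1, 2, 3, 1]; set D = diag(2, 1, 2, 1, 2, 3, 1) and form L = D - A. Since every row of L sums to 0, the all-ones vector is in the kernel and 0 is an eigenvalue. The largest eigenvalue, 4.3342, is at most the vertex count 7.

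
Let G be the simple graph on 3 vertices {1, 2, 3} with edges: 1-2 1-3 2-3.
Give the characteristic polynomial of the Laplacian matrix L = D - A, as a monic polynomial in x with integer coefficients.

With the vertex order [1, 2, 3], the degrees are [2, 2, 2], giving D = diag(2, 2, 2) and L = D - A. The eigenvalues of L are [0, 3, 3]; the characteristic polynomial is the product of (x - lambda_i), which multiplies out to x^3 - 6x^2 + 9x. The constant term is 0 because L is singular (the all-ones vector lies in its kernel). By the matrix-tree theorem the graph has (1/3) * product of the nonzero eigenvalues = 3 spanning trees.

x^3 - 6x^2 + 9x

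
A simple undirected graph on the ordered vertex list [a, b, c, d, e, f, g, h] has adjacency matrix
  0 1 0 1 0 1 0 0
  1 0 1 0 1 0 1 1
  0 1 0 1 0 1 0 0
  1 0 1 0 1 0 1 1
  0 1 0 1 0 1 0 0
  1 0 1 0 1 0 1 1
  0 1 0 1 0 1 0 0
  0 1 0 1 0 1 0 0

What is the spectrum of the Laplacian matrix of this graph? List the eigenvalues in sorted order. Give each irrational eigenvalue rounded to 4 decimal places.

[0, 3, 3, 3, 3, 5, 5, 8]

With the vertex order [a, b, c, d, e, f, g, h], the degrees are [3, 5, 3, 5, 3, 5, 3, 3], giving D = diag(3, 5, 3, 5, 3, 5, 3, 3) and L = D - A. L is symmetric positive semidefinite, so every eigenvalue is real and nonnegative. The largest eigenvalue, 8, is at most the vertex count 8.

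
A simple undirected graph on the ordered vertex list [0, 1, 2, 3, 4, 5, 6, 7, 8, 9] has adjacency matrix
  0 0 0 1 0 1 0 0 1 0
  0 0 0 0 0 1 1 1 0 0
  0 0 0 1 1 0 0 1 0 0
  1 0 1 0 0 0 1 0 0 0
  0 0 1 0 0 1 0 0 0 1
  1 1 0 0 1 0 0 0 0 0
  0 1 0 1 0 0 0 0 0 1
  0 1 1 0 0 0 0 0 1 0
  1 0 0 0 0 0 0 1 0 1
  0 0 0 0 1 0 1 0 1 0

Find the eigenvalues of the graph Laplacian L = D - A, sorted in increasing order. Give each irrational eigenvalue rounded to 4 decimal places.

[0, 2, 2, 2, 2, 2, 5, 5, 5, 5]

Reading degrees in the order [0, 1, 2, 3, 4, 5, 6, 7, 8, 9] gives [3, 3, 3, 3, 3, 3, 3, 3, 3, 3]; set D = diag(3, 3, 3, 3, 3, 3, 3, 3, 3, 3) and form L = D - A. L is symmetric positive semidefinite, so every eigenvalue is real and nonnegative.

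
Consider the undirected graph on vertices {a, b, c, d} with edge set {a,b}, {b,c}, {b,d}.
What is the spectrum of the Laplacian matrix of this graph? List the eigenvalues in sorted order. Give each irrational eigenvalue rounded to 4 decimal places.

Each diagonal entry of L is the vertex degree and each off-diagonal entry is -1 where an edge is present, 0 otherwise; in the order [a, b, c, d] the diagonal is [1, 3, 1, 1]. The multiplicity of 0 as a Laplacian eigenvalue equals the number of connected components. The single zero eigenvalue shows the graph is connected.

[0, 1, 1, 4]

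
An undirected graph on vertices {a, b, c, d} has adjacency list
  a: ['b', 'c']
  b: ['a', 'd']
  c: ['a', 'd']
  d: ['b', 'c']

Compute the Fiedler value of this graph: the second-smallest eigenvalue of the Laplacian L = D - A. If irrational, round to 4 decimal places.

2

With the vertex order [a, b, c, d], the degrees are [2, 2, 2, 2], giving D = diag(2, 2, 2, 2) and L = D - A. The sorted Laplacian eigenvalues are [0, 2, 2, 4]; the algebraic connectivity is the second entry, 2. The eigenvalues sum to 8, which equals trace(L) = 2|E|. The largest eigenvalue, 4, is at most the vertex count 4.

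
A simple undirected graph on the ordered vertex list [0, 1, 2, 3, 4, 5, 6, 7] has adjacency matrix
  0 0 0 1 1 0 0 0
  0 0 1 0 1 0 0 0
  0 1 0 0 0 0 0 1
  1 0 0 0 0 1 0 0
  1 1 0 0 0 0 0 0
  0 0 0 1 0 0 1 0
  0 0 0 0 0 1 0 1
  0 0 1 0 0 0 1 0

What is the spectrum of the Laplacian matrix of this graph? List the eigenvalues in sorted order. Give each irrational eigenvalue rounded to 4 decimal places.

With the vertex order [0, 1, 2, 3, 4, 5, 6, 7], the degrees are [2, 2, 2, 2, 2, 2, 2, 2], giving D = diag(2, 2, 2, 2, 2, 2, 2, 2) and L = D - A. The multiplicity of 0 as a Laplacian eigenvalue equals the number of connected components. The single zero eigenvalue shows the graph is connected. The eigenvalues sum to 16, which equals trace(L) = 2|E|.

[0, 0.5858, 0.5858, 2, 2, 3.4142, 3.4142, 4]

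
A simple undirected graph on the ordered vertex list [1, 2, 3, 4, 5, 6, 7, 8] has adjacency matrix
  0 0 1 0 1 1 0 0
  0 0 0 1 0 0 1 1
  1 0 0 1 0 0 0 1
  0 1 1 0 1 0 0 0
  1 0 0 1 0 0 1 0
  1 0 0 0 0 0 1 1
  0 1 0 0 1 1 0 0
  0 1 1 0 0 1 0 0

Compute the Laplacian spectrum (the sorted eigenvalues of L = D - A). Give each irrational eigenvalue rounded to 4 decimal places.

With the vertex order [1, 2, 3, 4, 5, 6, 7, 8], the degrees are [3, 3, 3, 3, 3, 3, 3, 3], giving D = diag(3, 3, 3, 3, 3, 3, 3, 3) and L = D - A. The multiplicity of 0 as a Laplacian eigenvalue equals the number of connected components. The single zero eigenvalue shows the graph is connected. There is one zero in the spectrum, matching the 1 component.

[0, 2, 2, 2, 4, 4, 4, 6]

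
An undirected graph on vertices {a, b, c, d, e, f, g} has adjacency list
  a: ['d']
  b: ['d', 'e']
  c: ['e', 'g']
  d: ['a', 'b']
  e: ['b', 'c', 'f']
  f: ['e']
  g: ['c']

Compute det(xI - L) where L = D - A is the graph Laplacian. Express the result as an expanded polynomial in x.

Each diagonal entry of L is the vertex degree and each off-diagonal entry is -1 where an edge is present, 0 otherwise; in the order [a, b, c, d, e, f, g] the diagonal is [1, 2, 2, 2, 3, 1, 1]. Computing det(xI - L) by cofactor expansion (or equivalently via sum-over-permutations) gives x^7 - 12x^6 + 54x^5 - 114x^4 + 115x^3 - 50x^2 + 7x. The coefficient of x^6 equals -trace(L) = -12, matching the sum of degrees. The eigenvalues sum to 12, which equals trace(L) = 2|E|.

x^7 - 12x^6 + 54x^5 - 114x^4 + 115x^3 - 50x^2 + 7x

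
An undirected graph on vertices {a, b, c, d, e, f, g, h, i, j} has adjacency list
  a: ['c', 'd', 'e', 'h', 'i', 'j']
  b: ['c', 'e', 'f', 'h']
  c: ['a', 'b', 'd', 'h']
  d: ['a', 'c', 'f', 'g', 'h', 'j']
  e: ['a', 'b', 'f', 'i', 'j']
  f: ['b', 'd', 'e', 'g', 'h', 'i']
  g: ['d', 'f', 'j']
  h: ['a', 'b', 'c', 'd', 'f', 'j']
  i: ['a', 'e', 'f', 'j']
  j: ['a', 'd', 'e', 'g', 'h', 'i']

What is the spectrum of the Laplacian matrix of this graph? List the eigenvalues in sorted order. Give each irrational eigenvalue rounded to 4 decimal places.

With the vertex order [a, b, c, d, e, f, g, h, i, j], the degrees are [6, 4, 4, 6, 5, 6, 3, 6, 4, 6], giving D = diag(6, 4, 4, 6, 5, 6, 3, 6, 4, 6) and L = D - A. Diagonalising L (or applying a numerical eigensolver to the 10x10 matrix) gives the spectrum above. The single zero eigenvalue shows the graph is connected. By the matrix-tree theorem the graph has (1/10) * product of the nonzero eigenvalues = 261825 spanning trees. The largest eigenvalue, 8.5174, is at most the vertex count 10.

[0, 2.5645, 2.9575, 3.8703, 5.3953, 5.7061, 6.3446, 7.3069, 7.3374, 8.5174]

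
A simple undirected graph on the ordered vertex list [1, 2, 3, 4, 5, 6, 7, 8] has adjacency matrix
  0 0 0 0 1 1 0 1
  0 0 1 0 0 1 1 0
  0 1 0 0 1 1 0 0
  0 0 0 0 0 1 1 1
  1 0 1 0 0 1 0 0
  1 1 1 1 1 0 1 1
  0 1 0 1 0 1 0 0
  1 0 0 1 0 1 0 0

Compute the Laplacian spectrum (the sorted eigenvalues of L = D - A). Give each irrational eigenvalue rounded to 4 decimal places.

[0, 1.7530, 1.7530, 3.4450, 3.4450, 4.8019, 4.8019, 8]

Each diagonal entry of L is the vertex degree and each off-diagonal entry is -1 where an edge is present, 0 otherwise; in the order [1, 2, 3, 4, 5, 6, 7, 8] the diagonal is [3, 3, 3, 3, 3, 7, 3, 3]. The multiplicity of 0 as a Laplacian eigenvalue equals the number of connected components.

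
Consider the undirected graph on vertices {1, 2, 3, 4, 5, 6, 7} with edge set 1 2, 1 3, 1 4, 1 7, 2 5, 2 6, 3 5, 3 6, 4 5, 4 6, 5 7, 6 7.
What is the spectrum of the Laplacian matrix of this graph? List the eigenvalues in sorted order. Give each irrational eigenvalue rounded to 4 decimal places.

Each diagonal entry of L is the vertex degree and each off-diagonal entry is -1 where an edge is present, 0 otherwise; in the order [1, 2, 3, 4, 5, 6, 7] the diagonal is [4, 3, 3, 3, 4, 4, 3]. Since every row of L sums to 0, the all-ones vector is in the kernel and 0 is an eigenvalue. By the matrix-tree theorem the graph has (1/7) * product of the nonzero eigenvalues = 432 spanning trees.

[0, 3, 3, 3, 4, 4, 7]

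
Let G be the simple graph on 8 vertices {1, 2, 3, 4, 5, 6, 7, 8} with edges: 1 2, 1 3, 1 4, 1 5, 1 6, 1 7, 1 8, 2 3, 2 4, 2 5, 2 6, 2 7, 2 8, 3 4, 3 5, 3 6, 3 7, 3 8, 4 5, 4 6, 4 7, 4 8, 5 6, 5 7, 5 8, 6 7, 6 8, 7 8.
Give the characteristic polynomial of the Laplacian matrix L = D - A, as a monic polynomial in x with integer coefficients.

x^8 - 56x^7 + 1344x^6 - 17920x^5 + 143360x^4 - 688128x^3 + 1835008x^2 - 2097152x

Reading degrees in the order [1, 2, 3, 4, 5, 6, 7, 8] gives [7, 7, 7, 7, 7, 7, 7, 7]; set D = diag(7, 7, 7, 7, 7, 7, 7, 7) and form L = D - A. Computing det(xI - L) by cofactor expansion (or equivalently via sum-over-permutations) gives x^8 - 56x^7 + 1344x^6 - 17920x^5 + 143360x^4 - 688128x^3 + 1835008x^2 - 2097152x. The constant term is 0 because L is singular (the all-ones vector lies in its kernel). The largest eigenvalue, 8, is at most the vertex count 8. The eigenvalues sum to 56, which equals trace(L) = 2|E|.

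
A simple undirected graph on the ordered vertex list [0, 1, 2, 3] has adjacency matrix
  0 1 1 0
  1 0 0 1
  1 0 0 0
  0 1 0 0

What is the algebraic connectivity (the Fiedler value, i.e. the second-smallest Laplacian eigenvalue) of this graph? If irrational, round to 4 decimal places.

Each diagonal entry of L is the vertex degree and each off-diagonal entry is -1 where an edge is present, 0 otherwise; in the order [0, 1, 2, 3] the diagonal is [2, 2, 1, 1]. The smallest Laplacian eigenvalue is always 0. The next one, lambda_2 = 0.5858, measures how hard the graph is to disconnect: larger values mean better connectivity.

0.5858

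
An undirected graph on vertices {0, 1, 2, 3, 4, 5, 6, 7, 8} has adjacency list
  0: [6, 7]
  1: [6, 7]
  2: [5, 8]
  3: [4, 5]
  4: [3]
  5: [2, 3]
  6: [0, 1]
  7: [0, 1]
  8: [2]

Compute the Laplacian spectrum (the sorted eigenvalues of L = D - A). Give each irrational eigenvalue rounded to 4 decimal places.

Reading degrees in the order [0, 1, 2, 3, 4, 5, 6, 7, 8] gives [2, 2, 2, 2, 1, 2, 2, 2, 1]; set D = diag(2, 2, 2, 2, 1, 2, 2, 2, 1) and form L = D - A. Since every row of L sums to 0, the all-ones vector is in the kernel and 0 is an eigenvalue. The 2 zero eigenvalues correspond to the 2 connected components. The largest eigenvalue, 4, is at most the vertex count 9.

[0, 0, 0.3820, 1.3820, 2, 2, 2.6180, 3.6180, 4]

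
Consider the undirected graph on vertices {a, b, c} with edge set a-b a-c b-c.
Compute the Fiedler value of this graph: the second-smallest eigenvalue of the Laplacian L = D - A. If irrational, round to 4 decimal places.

3

Each diagonal entry of L is the vertex degree and each off-diagonal entry is -1 where an edge is present, 0 otherwise; in the order [a, b, c] the diagonal is [2, 2, 2]. The smallest Laplacian eigenvalue is always 0. The next one, lambda_2 = 3, measures how hard the graph is to disconnect: larger values mean better connectivity. There is one zero in the spectrum, matching the 1 component.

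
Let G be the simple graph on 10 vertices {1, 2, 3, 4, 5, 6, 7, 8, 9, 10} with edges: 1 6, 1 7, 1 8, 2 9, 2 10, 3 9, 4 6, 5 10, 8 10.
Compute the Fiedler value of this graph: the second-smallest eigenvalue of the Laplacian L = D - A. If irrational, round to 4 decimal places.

Each diagonal entry of L is the vertex degree and each off-diagonal entry is -1 where an edge is present, 0 otherwise; in the order [1, 2, 3, 4, 5, 6, 7, 8, 9, 10] the diagonal is [3, 2, 1, 1, 1, 2, 1, 2, 2, 3]. The smallest Laplacian eigenvalue is always 0. The next one, lambda_2 = 0.1378, measures how hard the graph is to disconnect: larger values mean better connectivity. By the matrix-tree theorem the graph has (1/10) * product of the nonzero eigenvalues = 1 spanning tree.

0.1378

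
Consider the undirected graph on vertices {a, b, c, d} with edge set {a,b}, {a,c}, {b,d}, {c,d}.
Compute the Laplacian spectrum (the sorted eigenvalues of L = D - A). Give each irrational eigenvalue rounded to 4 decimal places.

[0, 2, 2, 4]

Each diagonal entry of L is the vertex degree and each off-diagonal entry is -1 where an edge is present, 0 otherwise; in the order [a, b, c, d] the diagonal is [2, 2, 2, 2]. The multiplicity of 0 as a Laplacian eigenvalue equals the number of connected components. The single zero eigenvalue shows the graph is connected. The eigenvalues sum to 8, which equals trace(L) = 2|E|. The largest eigenvalue, 4, is at most the vertex count 4.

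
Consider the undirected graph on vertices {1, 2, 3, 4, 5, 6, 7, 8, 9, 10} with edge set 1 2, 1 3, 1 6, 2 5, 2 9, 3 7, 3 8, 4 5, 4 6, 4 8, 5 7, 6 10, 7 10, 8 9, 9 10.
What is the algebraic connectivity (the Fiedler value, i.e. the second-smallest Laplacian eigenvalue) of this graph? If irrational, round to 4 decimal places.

With the vertex order [1, 2, 3, 4, 5, 6, 7, 8, 9, 10], the degrees are [3, 3, 3, 3, 3, 3, 3, 3, 3, 3], giving D = diag(3, 3, 3, 3, 3, 3, 3, 3, 3, 3) and L = D - A. The sorted Laplacian eigenvalues are [0, 2, 2, 2, 2, 2, 5, 5, 5, 5]; the algebraic connectivity is the second entry, 2. By the matrix-tree theorem the graph has (1/10) * product of the nonzero eigenvalues = 2000 spanning trees.

2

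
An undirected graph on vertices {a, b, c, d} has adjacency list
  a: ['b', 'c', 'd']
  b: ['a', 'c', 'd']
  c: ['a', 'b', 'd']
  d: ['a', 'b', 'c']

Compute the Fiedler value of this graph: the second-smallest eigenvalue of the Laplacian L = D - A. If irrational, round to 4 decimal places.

Each diagonal entry of L is the vertex degree and each off-diagonal entry is -1 where an edge is present, 0 otherwise; in the order [a, b, c, d] the diagonal is [3, 3, 3, 3]. The sorted Laplacian eigenvalues are [0, 4, 4, 4]; the algebraic connectivity is the second entry, 4.

4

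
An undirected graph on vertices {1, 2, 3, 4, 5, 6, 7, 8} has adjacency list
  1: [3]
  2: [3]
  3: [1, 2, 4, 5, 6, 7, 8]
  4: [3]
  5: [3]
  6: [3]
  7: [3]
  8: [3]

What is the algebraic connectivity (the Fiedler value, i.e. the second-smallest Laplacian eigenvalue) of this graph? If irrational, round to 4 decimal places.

Reading degrees in the order [1, 2, 3, 4, 5, 6, 7, 8] gives [1, 1, 7, 1, 1, 1, 1, 1]; set D = diag(1, 1, 7, 1, 1, 1, 1, 1) and form L = D - A. The sorted Laplacian eigenvalues are [0, 1, 1, 1, 1, 1, 1, 8]; the algebraic connectivity is the second entry, 1.

1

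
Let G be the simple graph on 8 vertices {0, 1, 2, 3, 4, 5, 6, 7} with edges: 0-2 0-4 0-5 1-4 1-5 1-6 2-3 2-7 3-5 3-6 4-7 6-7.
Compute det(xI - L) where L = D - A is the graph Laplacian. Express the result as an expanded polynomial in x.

Each diagonal entry of L is the vertex degree and each off-diagonal entry is -1 where an edge is present, 0 otherwise; in the order [0, 1, 2, 3, 4, 5, 6, 7] the diagonal is [3, 3, 3, 3, 3, 3, 3, 3]. Computing det(xI - L) by cofactor expansion (or equivalently via sum-over-permutations) gives x^8 - 24x^7 + 240x^6 - 1296x^5 + 4080x^4 - 7488x^3 + 7424x^2 - 3072x. The constant term is 0 because L is singular (the all-ones vector lies in its kernel).

x^8 - 24x^7 + 240x^6 - 1296x^5 + 4080x^4 - 7488x^3 + 7424x^2 - 3072x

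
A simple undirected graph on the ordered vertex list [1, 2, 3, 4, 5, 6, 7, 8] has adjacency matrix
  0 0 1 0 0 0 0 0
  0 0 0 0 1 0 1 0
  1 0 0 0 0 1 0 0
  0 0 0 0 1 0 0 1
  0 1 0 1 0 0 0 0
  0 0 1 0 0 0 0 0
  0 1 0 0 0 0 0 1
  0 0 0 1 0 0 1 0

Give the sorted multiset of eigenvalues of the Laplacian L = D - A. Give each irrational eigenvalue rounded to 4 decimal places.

[0, 0, 1, 1.3820, 1.3820, 3, 3.6180, 3.6180]

Reading degrees in the order [1, 2, 3, 4, 5, 6, 7, 8] gives [1, 2, 2, 2, 2, 1, 2, 2]; set D = diag(1, 2, 2, 2, 2, 1, 2, 2) and form L = D - A. Diagonalising L (or applying a numerical eigensolver to the 8x8 matrix) gives the spectrum above. The 2 zero eigenvalues correspond to the 2 connected components. The eigenvalues sum to 14, which equals trace(L) = 2|E|. There are 2 zeros in the spectrum, matching the 2 components.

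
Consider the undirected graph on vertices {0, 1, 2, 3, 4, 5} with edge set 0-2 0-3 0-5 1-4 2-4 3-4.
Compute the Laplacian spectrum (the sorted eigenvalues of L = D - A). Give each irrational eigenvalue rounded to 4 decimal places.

Each diagonal entry of L is the vertex degree and each off-diagonal entry is -1 where an edge is present, 0 otherwise; in the order [0, 1, 2, 3, 4, 5] the diagonal is [3, 1, 2, 2, 3, 1]. Diagonalising L (or applying a numerical eigensolver to the 6x6 matrix) gives the spectrum above. By the matrix-tree theorem the graph has (1/6) * product of the nonzero eigenvalues = 4 spanning trees.

[0, 0.5858, 1.2679, 2, 3.4142, 4.7321]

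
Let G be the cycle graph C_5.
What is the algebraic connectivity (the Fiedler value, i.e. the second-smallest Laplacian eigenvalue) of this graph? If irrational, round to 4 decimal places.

1.3820

The graph has 5 vertices and degree multiset [2, 2, 2, 2, 2]; D is the diagonal matrix of degrees and L = D - A. The smallest Laplacian eigenvalue is always 0. The next one, lambda_2 = 1.3820, measures how hard the graph is to disconnect: larger values mean better connectivity. By the matrix-tree theorem the graph has (1/5) * product of the nonzero eigenvalues = 5 spanning trees.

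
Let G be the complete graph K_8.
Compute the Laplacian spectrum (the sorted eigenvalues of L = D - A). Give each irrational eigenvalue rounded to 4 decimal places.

The graph has 8 vertices and degree multiset [7, 7, 7, 7, 7, 7, 7, 7]; D is the diagonal matrix of degrees and L = D - A. L is symmetric positive semidefinite, so every eigenvalue is real and nonnegative. The single zero eigenvalue shows the graph is connected. There is one zero in the spectrum, matching the 1 component. By the matrix-tree theorem the graph has (1/8) * product of the nonzero eigenvalues = 262144 spanning trees.

[0, 8, 8, 8, 8, 8, 8, 8]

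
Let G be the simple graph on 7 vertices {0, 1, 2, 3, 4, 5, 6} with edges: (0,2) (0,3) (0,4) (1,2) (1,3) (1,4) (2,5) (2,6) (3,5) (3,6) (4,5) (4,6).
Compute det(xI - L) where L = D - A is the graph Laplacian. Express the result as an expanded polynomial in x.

x^7 - 24x^6 + 234x^5 - 1192x^4 + 3357x^3 - 4968x^2 + 3024x

Reading degrees in the order [0, 1, 2, 3, 4, 5, 6] gives [3, 3, 4, 4, 4, 3, 3]; set D = diag(3, 3, 4, 4, 4, 3, 3) and form L = D - A. L has integer entries, so p(x) = det(xI - L) has integer coefficients. Expanding the determinant yields x^7 - 24x^6 + 234x^5 - 1192x^4 + 3357x^3 - 4968x^2 + 3024x. The coefficient of x^6 equals -trace(L) = -24, matching the sum of degrees. The largest eigenvalue, 7, is at most the vertex count 7. By the matrix-tree theorem the graph has (1/7) * product of the nonzero eigenvalues = 432 spanning trees.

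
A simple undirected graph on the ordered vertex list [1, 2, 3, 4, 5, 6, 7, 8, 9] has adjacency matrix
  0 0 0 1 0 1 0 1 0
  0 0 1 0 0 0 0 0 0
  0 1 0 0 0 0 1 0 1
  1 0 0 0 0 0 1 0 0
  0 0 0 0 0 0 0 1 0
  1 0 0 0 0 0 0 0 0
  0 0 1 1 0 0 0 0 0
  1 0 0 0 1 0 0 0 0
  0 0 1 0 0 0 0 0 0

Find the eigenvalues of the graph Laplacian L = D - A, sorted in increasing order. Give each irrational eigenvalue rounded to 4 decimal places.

Each diagonal entry of L is the vertex degree and each off-diagonal entry is -1 where an edge is present, 0 otherwise; in the order [1, 2, 3, 4, 5, 6, 7, 8, 9] the diagonal is [3, 1, 3, 2, 1, 1, 2, 2, 1]. The multiplicity of 0 as a Laplacian eigenvalue equals the number of connected components. The single zero eigenvalue shows the graph is connected. There is one zero in the spectrum, matching the 1 component.

[0, 0.1538, 0.5764, 1, 1, 2.1128, 2.6757, 4.0748, 4.4065]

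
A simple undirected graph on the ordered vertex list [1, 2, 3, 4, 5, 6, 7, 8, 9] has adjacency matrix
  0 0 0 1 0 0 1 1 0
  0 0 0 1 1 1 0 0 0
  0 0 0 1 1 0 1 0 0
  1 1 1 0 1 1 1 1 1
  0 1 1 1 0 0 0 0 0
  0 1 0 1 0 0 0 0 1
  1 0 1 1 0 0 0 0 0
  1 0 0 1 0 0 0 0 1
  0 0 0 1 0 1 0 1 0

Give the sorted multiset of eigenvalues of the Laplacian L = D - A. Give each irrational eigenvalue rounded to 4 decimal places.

Reading degrees in the order [1, 2, 3, 4, 5, 6, 7, 8, 9] gives [3, 3, 3, 8, 3, 3, 3, 3, 3]; set D = diag(3, 3, 3, 8, 3, 3, 3, 3, 3) and form L = D - A. L is symmetric positive semidefinite, so every eigenvalue is real and nonnegative. The largest eigenvalue, 9, is at most the vertex count 9. The eigenvalues sum to 32, which equals trace(L) = 2|E|.

[0, 1.5858, 1.5858, 3, 3, 4.4142, 4.4142, 5, 9]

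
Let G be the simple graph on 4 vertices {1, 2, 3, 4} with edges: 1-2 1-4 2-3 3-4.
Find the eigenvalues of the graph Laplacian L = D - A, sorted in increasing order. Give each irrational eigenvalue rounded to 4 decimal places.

[0, 2, 2, 4]

Each diagonal entry of L is the vertex degree and each off-diagonal entry is -1 where an edge is present, 0 otherwise; in the order [1, 2, 3, 4] the diagonal is [2, 2, 2, 2]. The multiplicity of 0 as a Laplacian eigenvalue equals the number of connected components. The single zero eigenvalue shows the graph is connected. The largest eigenvalue, 4, is at most the vertex count 4. There is one zero in the spectrum, matching the 1 component.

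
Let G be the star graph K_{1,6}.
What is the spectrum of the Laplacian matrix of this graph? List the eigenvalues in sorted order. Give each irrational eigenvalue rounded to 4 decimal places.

[0, 1, 1, 1, 1, 1, 7]

The graph has 7 vertices and degree multiset [6, 1, 1, 1, 1, 1, 1]; D is the diagonal matrix of degrees and L = D - A. The multiplicity of 0 as a Laplacian eigenvalue equals the number of connected components. The eigenvalues sum to 12, which equals trace(L) = 2|E|. The largest eigenvalue, 7, is at most the vertex count 7.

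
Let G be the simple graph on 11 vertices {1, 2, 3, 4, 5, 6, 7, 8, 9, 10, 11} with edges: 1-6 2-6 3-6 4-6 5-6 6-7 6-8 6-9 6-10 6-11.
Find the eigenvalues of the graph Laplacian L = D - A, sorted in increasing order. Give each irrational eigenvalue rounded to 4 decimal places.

Each diagonal entry of L is the vertex degree and each off-diagonal entry is -1 where an edge is present, 0 otherwise; in the order [1, 2, 3, 4, 5, 6, 7, 8, 9, 10, 11] the diagonal is [1, 1, 1, 1, 1, 10, 1, 1, 1, 1, 1]. Diagonalising L (or applying a numerical eigensolver to the 11x11 matrix) gives the spectrum above. The single zero eigenvalue shows the graph is connected. By the matrix-tree theorem the graph has (1/11) * product of the nonzero eigenvalues = 1 spanning tree. There is one zero in the spectrum, matching the 1 component.

[0, 1, 1, 1, 1, 1, 1, 1, 1, 1, 11]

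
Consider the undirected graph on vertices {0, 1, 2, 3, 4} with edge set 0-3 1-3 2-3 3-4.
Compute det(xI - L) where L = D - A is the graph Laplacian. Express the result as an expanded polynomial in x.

Each diagonal entry of L is the vertex degree and each off-diagonal entry is -1 where an edge is present, 0 otherwise; in the order [0, 1, 2, 3, 4] the diagonal is [1, 1, 1, 4, 1]. Computing det(xI - L) by cofactor expansion (or equivalently via sum-over-permutations) gives x^5 - 8x^4 + 18x^3 - 16x^2 + 5x. The coefficient of x^4 equals -trace(L) = -8, matching the sum of degrees.

x^5 - 8x^4 + 18x^3 - 16x^2 + 5x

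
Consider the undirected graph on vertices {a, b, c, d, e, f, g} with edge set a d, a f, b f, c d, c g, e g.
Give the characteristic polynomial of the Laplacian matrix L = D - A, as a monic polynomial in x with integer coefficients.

x^7 - 12x^6 + 55x^5 - 120x^4 + 126x^3 - 56x^2 + 7x

Reading degrees in the order [a, b, c, d, e, f, g] gives [2, 1, 2, 2, 1, 2, 2]; set D = diag(2, 1, 2, 2, 1, 2, 2) and form L = D - A. Computing det(xI - L) by cofactor expansion (or equivalently via sum-over-permutations) gives x^7 - 12x^6 + 55x^5 - 120x^4 + 126x^3 - 56x^2 + 7x. Since p(0) = det(-L) = 0, x divides p(x). The eigenvalues sum to 12, which equals trace(L) = 2|E|.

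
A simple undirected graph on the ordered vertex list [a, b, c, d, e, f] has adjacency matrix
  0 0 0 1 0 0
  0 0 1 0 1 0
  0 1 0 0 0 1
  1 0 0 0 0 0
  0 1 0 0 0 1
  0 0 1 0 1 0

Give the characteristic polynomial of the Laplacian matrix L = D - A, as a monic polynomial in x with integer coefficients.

Reading degrees in the order [a, b, c, d, e, f] gives [1, 2, 2, 1, 2, 2]; set D = diag(1, 2, 2, 1, 2, 2) and form L = D - A. The eigenvalues of L are [0, 0, 2, 2, 2, 4]; the characteristic polynomial is the product of (x - lambda_i), which multiplies out to x^6 - 10x^5 + 36x^4 - 56x^3 + 32x^2. Since p(0) = det(-L) = 0, x divides p(x). The eigenvalues sum to 10, which equals trace(L) = 2|E|.

x^6 - 10x^5 + 36x^4 - 56x^3 + 32x^2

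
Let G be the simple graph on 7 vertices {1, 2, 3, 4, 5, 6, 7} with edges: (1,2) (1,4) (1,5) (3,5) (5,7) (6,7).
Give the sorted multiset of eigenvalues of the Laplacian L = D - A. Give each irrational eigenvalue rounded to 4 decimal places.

[0, 0.3217, 0.6802, 1, 2.1397, 3.2297, 4.6287]

With the vertex order [1, 2, 3, 4, 5, 6, 7], the degrees are [3, 1, 1, 1, 3, 1, 2], giving D = diag(3, 1, 1, 1, 3, 1, 2) and L = D - A. L is symmetric positive semidefinite, so every eigenvalue is real and nonnegative. The single zero eigenvalue shows the graph is connected.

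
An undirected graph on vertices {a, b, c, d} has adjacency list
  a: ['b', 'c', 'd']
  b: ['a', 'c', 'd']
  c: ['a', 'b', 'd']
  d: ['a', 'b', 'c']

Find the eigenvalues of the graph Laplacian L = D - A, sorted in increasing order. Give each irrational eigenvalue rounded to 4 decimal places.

Reading degrees in the order [a, b, c, d] gives [3, 3, 3, 3]; set D = diag(3, 3, 3, 3) and form L = D - A. L is symmetric positive semidefinite, so every eigenvalue is real and nonnegative. The single zero eigenvalue shows the graph is connected. By the matrix-tree theorem the graph has (1/4) * product of the nonzero eigenvalues = 16 spanning trees.

[0, 4, 4, 4]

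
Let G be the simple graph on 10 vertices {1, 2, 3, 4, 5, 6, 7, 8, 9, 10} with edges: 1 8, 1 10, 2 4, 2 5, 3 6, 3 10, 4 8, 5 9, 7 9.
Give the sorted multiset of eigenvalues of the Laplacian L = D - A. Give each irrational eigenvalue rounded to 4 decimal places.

Reading degrees in the order [1, 2, 3, 4, 5, 6, 7, 8, 9, 10] gives [2, 2, 2, 2, 2, 1, 1, 2, 2, 2]; set D = diag(2, 2, 2, 2, 2, 1, 1, 2, 2, 2) and form L = D - A. Since every row of L sums to 0, the all-ones vector is in the kernel and 0 is an eigenvalue. The single zero eigenvalue shows the graph is connected. By the matrix-tree theorem the graph has (1/10) * product of the nonzero eigenvalues = 1 spanning tree.

[0, 0.0979, 0.3820, 0.8244, 1.3820, 2, 2.6180, 3.1756, 3.6180, 3.9021]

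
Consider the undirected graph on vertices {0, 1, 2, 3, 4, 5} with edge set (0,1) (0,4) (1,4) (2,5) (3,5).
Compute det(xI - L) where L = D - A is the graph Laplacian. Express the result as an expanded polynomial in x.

With the vertex order [0, 1, 2, 3, 4, 5], the degrees are [2, 2, 1, 1, 2, 2], giving D = diag(2, 2, 1, 1, 2, 2) and L = D - A. L has integer entries, so p(x) = det(xI - L) has integer coefficients. Expanding the determinant yields x^6 - 10x^5 + 36x^4 - 54x^3 + 27x^2. The constant term is 0 because L is singular (the all-ones vector lies in its kernel). The eigenvalues sum to 10, which equals trace(L) = 2|E|.

x^6 - 10x^5 + 36x^4 - 54x^3 + 27x^2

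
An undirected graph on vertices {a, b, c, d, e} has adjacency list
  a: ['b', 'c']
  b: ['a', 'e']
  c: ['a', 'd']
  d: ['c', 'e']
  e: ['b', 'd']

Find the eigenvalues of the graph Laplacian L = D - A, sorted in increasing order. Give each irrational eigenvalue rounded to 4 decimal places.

[0, 1.3820, 1.3820, 3.6180, 3.6180]

With the vertex order [a, b, c, d, e], the degrees are [2, 2, 2, 2, 2], giving D = diag(2, 2, 2, 2, 2) and L = D - A. The multiplicity of 0 as a Laplacian eigenvalue equals the number of connected components. The single zero eigenvalue shows the graph is connected. By the matrix-tree theorem the graph has (1/5) * product of the nonzero eigenvalues = 5 spanning trees. The largest eigenvalue, 3.6180, is at most the vertex count 5.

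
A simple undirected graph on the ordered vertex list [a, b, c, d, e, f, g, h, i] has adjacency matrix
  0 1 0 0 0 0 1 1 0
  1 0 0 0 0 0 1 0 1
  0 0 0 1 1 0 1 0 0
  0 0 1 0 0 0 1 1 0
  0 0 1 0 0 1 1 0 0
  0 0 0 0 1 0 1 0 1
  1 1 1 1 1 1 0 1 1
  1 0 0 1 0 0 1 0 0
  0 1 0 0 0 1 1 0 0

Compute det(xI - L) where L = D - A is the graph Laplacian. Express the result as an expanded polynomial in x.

x^9 - 32x^8 + 428x^7 - 3136x^6 + 13786x^5 - 37232x^4 + 60276x^3 - 53424x^2 + 19845x

Each diagonal entry of L is the vertex degree and each off-diagonal entry is -1 where an edge is present, 0 otherwise; in the order [a, b, c, d, e, f, g, h, i] the diagonal is [3, 3, 3, 3, 3, 3, 8, 3, 3]. Computing det(xI - L) by cofactor expansion (or equivalently via sum-over-permutations) gives x^9 - 32x^8 + 428x^7 - 3136x^6 + 13786x^5 - 37232x^4 + 60276x^3 - 53424x^2 + 19845x. The coefficient of x^8 equals -trace(L) = -32, matching the sum of degrees.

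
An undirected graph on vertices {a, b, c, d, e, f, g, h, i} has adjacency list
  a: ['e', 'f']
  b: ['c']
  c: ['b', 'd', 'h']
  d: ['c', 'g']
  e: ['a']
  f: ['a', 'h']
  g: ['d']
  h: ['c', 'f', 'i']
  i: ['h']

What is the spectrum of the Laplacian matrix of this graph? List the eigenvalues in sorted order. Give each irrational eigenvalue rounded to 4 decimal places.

[0, 0.1862, 0.4822, 0.7043, 1.4073, 2.1338, 2.8532, 3.5372, 4.6958]

With the vertex order [a, b, c, d, e, f, g, h, i], the degrees are [2, 1, 3, 2, 1, 2, 1, 3, 1], giving D = diag(2, 1, 3, 2, 1, 2, 1, 3, 1) and L = D - A. Since every row of L sums to 0, the all-ones vector is in the kernel and 0 is an eigenvalue. The largest eigenvalue, 4.6958, is at most the vertex count 9.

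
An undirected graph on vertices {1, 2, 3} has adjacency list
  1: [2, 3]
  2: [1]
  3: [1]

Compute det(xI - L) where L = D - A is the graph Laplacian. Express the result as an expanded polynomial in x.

With the vertex order [1, 2, 3], the degrees are [2, 1, 1], giving D = diag(2, 1, 1) and L = D - A. The eigenvalues of L are [0, 1, 3]; the characteristic polynomial is the product of (x - lambda_i), which multiplies out to x^3 - 4x^2 + 3x. The coefficient of x^2 equals -trace(L) = -4, matching the sum of degrees. There is one zero in the spectrum, matching the 1 component. The largest eigenvalue, 3, is at most the vertex count 3.

x^3 - 4x^2 + 3x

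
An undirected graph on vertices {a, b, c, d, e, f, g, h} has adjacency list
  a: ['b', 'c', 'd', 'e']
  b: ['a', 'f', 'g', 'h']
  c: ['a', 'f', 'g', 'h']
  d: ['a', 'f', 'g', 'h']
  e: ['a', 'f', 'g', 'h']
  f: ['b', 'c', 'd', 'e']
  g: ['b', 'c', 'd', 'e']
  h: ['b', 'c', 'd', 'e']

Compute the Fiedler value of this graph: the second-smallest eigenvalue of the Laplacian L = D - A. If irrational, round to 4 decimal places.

4

Each diagonal entry of L is the vertex degree and each off-diagonal entry is -1 where an edge is present, 0 otherwise; in the order [a, b, c, d, e, f, g, h] the diagonal is [4, 4, 4, 4, 4, 4, 4, 4]. The sorted Laplacian eigenvalues are [0, 4, 4, 4, 4, 4, 4, 8]; the algebraic connectivity is the second entry, 4.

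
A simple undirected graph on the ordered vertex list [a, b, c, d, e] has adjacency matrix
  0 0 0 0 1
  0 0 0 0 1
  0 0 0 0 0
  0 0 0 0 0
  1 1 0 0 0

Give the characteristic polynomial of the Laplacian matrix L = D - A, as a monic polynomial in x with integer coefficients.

Reading degrees in the order [a, b, c, d, e] gives [1, 1, 0, 0, 2]; set D = diag(1, 1, 0, 0, 2) and form L = D - A. The eigenvalues of L are [0, 0, 0, 1, 3]; the characteristic polynomial is the product of (x - lambda_i), which multiplies out to x^5 - 4x^4 + 3x^3. The constant term is 0 because L is singular (the all-ones vector lies in its kernel). There are 3 zeros in the spectrum, matching the 3 components. The eigenvalues sum to 4, which equals trace(L) = 2|E|.

x^5 - 4x^4 + 3x^3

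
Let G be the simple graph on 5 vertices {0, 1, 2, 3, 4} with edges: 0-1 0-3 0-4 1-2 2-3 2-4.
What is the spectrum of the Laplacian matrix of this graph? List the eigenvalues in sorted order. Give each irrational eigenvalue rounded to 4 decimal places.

Each diagonal entry of L is the vertex degree and each off-diagonal entry is -1 where an edge is present, 0 otherwise; in the order [0, 1, 2, 3, 4] the diagonal is [3, 2, 3, 2, 2]. L is symmetric positive semidefinite, so every eigenvalue is real and nonnegative. The eigenvalues sum to 12, which equals trace(L) = 2|E|.

[0, 2, 2, 3, 5]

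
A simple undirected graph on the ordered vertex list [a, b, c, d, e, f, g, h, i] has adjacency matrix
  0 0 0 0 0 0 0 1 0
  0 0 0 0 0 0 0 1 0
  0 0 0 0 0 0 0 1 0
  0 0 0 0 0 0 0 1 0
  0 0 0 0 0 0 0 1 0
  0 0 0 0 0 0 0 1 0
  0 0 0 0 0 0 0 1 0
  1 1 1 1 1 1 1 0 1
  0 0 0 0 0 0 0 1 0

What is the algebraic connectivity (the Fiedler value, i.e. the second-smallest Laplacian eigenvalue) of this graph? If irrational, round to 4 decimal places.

1

Reading degrees in the order [a, b, c, d, e, f, g, h, i] gives [1, 1, 1, 1, 1, 1, 1, 8, 1]; set D = diag(1, 1, 1, 1, 1, 1, 1, 8, 1) and form L = D - A. The sorted Laplacian eigenvalues are [0, 1, 1, 1, 1, 1, 1, 1, 9]; the algebraic connectivity is the second entry, 1. The largest eigenvalue, 9, is at most the vertex count 9. The eigenvalues sum to 16, which equals trace(L) = 2|E|.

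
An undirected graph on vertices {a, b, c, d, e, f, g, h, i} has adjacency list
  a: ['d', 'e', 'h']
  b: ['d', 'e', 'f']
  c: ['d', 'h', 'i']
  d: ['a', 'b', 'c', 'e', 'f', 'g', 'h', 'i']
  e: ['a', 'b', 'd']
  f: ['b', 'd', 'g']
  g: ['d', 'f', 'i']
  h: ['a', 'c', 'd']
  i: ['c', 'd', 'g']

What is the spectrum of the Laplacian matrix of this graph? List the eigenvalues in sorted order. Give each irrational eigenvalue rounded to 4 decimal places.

With the vertex order [a, b, c, d, e, f, g, h, i], the degrees are [3, 3, 3, 8, 3, 3, 3, 3, 3], giving D = diag(3, 3, 3, 8, 3, 3, 3, 3, 3) and L = D - A. Since every row of L sums to 0, the all-ones vector is in the kernel and 0 is an eigenvalue.

[0, 1.5858, 1.5858, 3, 3, 4.4142, 4.4142, 5, 9]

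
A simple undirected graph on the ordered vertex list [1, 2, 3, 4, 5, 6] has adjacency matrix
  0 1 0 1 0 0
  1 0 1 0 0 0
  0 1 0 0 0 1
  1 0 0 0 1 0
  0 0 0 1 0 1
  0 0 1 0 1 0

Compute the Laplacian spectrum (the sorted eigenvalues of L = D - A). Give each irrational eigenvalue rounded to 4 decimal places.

Reading degrees in the order [1, 2, 3, 4, 5, 6] gives [2, 2, 2, 2, 2, 2]; set D = diag(2, 2, 2, 2, 2, 2) and form L = D - A. The multiplicity of 0 as a Laplacian eigenvalue equals the number of connected components. The single zero eigenvalue shows the graph is connected.

[0, 1, 1, 3, 3, 4]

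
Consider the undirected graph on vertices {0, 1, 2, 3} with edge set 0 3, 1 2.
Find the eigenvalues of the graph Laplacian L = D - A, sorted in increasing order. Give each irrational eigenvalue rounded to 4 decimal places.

Reading degrees in the order [0, 1, 2, 3] gives [1, 1, 1, 1]; set D = diag(1, 1, 1, 1) and form L = D - A. The multiplicity of 0 as a Laplacian eigenvalue equals the number of connected components. The 2 zero eigenvalues correspond to the 2 connected components. There are 2 zeros in the spectrum, matching the 2 components. The largest eigenvalue, 2, is at most the vertex count 4.

[0, 0, 2, 2]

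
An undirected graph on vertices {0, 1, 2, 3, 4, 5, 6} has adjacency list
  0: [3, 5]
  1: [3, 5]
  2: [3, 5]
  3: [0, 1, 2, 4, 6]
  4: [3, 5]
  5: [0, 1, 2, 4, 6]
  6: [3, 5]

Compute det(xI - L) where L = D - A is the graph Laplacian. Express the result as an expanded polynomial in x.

Reading degrees in the order [0, 1, 2, 3, 4, 5, 6] gives [2, 2, 2, 5, 2, 5, 2]; set D = diag(2, 2, 2, 5, 2, 5, 2) and form L = D - A. The eigenvalues of L are [0, 2, 2, 2, 2, 5, 7]; the characteristic polynomial is the product of (x - lambda_i), which multiplies out to x^7 - 20x^6 + 155x^5 - 600x^4 + 1240x^3 - 1312x^2 + 560x. Since p(0) = det(-L) = 0, x divides p(x). By the matrix-tree theorem the graph has (1/7) * product of the nonzero eigenvalues = 80 spanning trees.

x^7 - 20x^6 + 155x^5 - 600x^4 + 1240x^3 - 1312x^2 + 560x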